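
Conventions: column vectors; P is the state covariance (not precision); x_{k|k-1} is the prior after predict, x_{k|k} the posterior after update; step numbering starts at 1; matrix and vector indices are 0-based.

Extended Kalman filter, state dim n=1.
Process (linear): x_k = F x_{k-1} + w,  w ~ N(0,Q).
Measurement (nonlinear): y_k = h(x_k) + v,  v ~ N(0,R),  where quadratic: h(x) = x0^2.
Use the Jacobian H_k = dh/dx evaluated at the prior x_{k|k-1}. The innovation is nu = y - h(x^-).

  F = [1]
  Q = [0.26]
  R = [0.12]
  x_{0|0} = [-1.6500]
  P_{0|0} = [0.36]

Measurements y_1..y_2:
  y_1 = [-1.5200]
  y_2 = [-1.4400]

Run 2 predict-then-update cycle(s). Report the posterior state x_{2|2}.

x_post = [0.7938]

step 1: x^-=[-1.6500]  P^-=[0.6200]  H_jac=[-3.3000]  S=[6.8718]  K=[-0.2977]  nu=[-4.2425]  x^+=[-0.3868]  P^+=[0.0108]
step 2: x^-=[-0.3868]  P^-=[0.2708]  H_jac=[-0.7737]  S=[0.2821]  K=[-0.7427]  nu=[-1.5896]  x^+=[0.7938]  P^+=[0.1152]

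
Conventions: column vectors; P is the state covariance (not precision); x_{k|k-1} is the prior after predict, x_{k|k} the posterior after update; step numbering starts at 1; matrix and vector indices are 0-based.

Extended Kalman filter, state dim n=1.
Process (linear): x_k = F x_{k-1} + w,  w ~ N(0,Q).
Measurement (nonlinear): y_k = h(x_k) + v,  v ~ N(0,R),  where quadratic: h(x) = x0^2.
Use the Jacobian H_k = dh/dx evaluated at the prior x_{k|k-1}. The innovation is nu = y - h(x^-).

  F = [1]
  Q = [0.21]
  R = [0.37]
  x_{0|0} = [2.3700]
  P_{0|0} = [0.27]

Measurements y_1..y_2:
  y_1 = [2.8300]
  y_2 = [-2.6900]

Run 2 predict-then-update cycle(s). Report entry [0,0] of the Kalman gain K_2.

step 1: x^-=[2.3700]  P^-=[0.4800]  H_jac=[4.7400]  S=[11.1544]  K=[0.2040]  nu=[-2.7869]  x^+=[1.8015]  P^+=[0.0159]
step 2: x^-=[1.8015]  P^-=[0.2259]  H_jac=[3.6031]  S=[3.3030]  K=[0.2464]  nu=[-5.9356]  x^+=[0.3387]  P^+=[0.0253]

K[0,0] = 0.2464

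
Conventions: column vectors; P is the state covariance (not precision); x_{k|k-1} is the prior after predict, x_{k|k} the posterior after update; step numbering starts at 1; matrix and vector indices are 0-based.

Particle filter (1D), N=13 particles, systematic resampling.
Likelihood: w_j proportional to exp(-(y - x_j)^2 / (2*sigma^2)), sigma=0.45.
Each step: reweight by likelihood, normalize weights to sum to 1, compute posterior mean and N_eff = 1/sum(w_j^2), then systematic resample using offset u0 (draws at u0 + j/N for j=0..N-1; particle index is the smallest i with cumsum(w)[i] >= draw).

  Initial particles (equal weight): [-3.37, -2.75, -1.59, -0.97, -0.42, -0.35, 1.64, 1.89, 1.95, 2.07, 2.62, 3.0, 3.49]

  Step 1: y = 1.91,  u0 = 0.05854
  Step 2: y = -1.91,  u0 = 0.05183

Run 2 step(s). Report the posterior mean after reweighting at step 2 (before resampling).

post_mean = 1.6470

step 1: w=[0.0000, 0.0000, 0.0000, 0.0000, 0.0000, 0.0000, 0.2031, 0.2429, 0.2422, 0.2283, 0.0700, 0.0129, 0.0005]  mean=1.9611  Neff=4.6273  idx=[6, 6, 7, 7, 7, 7, 8, 8, 8, 9, 9, 9, 10]
step 2: w=[0.4868, 0.4868, 0.0052, 0.0052, 0.0052, 0.0052, 0.0017, 0.0017, 0.0017, 0.0002, 0.0002, 0.0002, 0.0000]  mean=1.6470  Neff=2.1093  idx=[0, 0, 0, 0, 0, 0, 1, 1, 1, 1, 1, 1, 2]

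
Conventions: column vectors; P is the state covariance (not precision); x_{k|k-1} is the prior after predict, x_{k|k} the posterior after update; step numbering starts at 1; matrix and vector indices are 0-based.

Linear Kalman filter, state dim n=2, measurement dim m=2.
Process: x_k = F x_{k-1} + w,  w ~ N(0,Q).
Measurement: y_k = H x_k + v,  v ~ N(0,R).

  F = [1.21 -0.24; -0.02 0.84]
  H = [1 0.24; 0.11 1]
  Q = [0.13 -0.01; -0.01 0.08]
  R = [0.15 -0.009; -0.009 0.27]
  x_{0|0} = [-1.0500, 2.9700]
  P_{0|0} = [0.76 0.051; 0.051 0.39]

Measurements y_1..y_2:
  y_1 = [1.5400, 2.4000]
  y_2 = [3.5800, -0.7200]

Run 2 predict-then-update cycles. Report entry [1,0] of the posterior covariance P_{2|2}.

P_post[1,0] = -0.0439

step 1: x^-=[-1.9833, 2.5158]  P^-=[1.2356 -0.0549; -0.0549 0.3538]  S=[1.3796 0.1554; 0.1554 0.6266]  K=[0.8966 -0.0932; -0.0420 0.5653]  nu=[2.9195, 0.1024]  x^+=[0.6247, 2.4511]  P^+=[0.1472 -0.0494; -0.0494 0.1585]
step 2: x^-=[0.1676, 2.0465]  P^-=[0.3833 -0.0960; -0.0960 0.1935]  S=[0.4984 -0.0189; -0.0189 0.4470]  K=[0.7195 -0.0899; -0.0840 0.4057]  nu=[2.9213, -2.7849]  x^+=[2.5198, 0.6712]  P^+=[0.1193 -0.0439; -0.0439 0.1151]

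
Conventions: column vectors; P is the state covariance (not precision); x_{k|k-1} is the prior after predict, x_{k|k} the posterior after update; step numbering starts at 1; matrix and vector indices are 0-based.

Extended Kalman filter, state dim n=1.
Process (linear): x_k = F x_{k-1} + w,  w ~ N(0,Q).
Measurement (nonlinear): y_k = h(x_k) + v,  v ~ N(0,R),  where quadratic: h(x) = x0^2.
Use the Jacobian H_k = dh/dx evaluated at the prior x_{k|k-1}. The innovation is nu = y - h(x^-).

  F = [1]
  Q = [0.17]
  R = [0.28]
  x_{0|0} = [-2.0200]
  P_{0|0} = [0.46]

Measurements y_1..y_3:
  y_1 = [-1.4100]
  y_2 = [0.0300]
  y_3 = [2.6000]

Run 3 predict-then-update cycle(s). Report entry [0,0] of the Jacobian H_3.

step 1: x^-=[-2.0200]  P^-=[0.6300]  H_jac=[-4.0400]  S=[10.5626]  K=[-0.2410]  nu=[-5.4904]  x^+=[-0.6970]  P^+=[0.0167]
step 2: x^-=[-0.6970]  P^-=[0.1867]  H_jac=[-1.3940]  S=[0.6428]  K=[-0.4049]  nu=[-0.4558]  x^+=[-0.5125]  P^+=[0.0813]
step 3: x^-=[-0.5125]  P^-=[0.2513]  H_jac=[-1.0249]  S=[0.5440]  K=[-0.4735]  nu=[2.3374]  x^+=[-1.6192]  P^+=[0.1294]

H_jac[0,0] = -1.0249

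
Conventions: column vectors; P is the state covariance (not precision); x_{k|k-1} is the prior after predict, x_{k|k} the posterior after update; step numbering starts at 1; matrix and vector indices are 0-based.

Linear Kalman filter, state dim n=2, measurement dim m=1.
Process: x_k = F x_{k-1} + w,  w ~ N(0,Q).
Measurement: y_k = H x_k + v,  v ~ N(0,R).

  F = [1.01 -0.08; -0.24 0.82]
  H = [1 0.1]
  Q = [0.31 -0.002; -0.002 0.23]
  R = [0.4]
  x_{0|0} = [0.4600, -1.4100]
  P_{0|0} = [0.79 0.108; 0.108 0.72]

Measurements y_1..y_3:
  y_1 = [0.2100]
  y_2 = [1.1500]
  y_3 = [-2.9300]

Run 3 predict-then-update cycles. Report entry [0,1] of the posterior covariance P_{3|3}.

P_post[0,1] = -0.1355

step 1: x^-=[0.5774, -1.2666]  P^-=[1.1030 -0.1492; -0.1492 0.7171]  S=[1.4804]  K=[0.7350; -0.0523]  nu=[-0.2407]  x^+=[0.4004, -1.2540]  P^+=[0.3032 -0.0922; -0.0922 0.7131]
step 2: x^-=[0.5048, -1.1244]  P^-=[0.6388 -0.2005; -0.2005 0.7632]  S=[1.0063]  K=[0.6149; -0.1233]  nu=[0.7577]  x^+=[0.9706, -1.2178]  P^+=[0.2584 -0.1241; -0.1241 0.7479]
step 3: x^-=[1.0778, -1.2316]  P^-=[0.5984 -0.2189; -0.2189 0.7966]  S=[0.9626]  K=[0.5989; -0.1446]  nu=[-3.8846]  x^+=[-1.2488, -0.6698]  P^+=[0.2531 -0.1355; -0.1355 0.7765]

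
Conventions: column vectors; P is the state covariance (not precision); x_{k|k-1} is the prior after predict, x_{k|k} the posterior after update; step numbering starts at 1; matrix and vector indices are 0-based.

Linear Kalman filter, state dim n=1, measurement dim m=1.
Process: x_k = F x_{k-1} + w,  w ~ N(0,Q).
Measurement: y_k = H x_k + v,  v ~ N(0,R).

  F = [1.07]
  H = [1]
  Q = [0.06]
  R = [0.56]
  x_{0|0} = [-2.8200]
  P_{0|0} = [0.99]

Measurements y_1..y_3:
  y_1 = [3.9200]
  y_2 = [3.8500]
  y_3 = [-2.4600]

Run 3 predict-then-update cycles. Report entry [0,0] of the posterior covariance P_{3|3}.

step 1: x^-=[-3.0174]  P^-=[1.1935]  S=[1.7535]  K=[0.6806]  nu=[6.9374]  x^+=[1.7044]  P^+=[0.3812]
step 2: x^-=[1.8237]  P^-=[0.4964]  S=[1.0564]  K=[0.4699]  nu=[2.0263]  x^+=[2.7758]  P^+=[0.2631]
step 3: x^-=[2.9701]  P^-=[0.3613]  S=[0.9213]  K=[0.3921]  nu=[-5.4301]  x^+=[0.8408]  P^+=[0.2196]

P_post[0,0] = 0.2196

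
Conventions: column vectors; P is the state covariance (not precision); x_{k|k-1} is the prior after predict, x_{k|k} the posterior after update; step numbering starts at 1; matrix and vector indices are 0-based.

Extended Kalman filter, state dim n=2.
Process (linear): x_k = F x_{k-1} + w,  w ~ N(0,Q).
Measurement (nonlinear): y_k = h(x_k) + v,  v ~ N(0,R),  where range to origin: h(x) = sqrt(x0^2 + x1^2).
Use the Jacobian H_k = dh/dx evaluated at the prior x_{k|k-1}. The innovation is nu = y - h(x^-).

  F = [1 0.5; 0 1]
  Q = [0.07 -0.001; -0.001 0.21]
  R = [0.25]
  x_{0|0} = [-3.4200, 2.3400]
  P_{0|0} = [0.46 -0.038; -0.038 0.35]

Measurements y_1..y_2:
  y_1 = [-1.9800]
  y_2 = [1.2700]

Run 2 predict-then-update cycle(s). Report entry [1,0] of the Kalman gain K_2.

step 1: x^-=[-2.2500, 2.3400]  P^-=[0.5795 0.1360; 0.1360 0.5600]  H_jac=[-0.6931 0.7208]  S=[0.6835]  K=[-0.4442; 0.4527]  nu=[-5.2262]  x^+=[0.0717, -0.0259]  P^+=[0.4446 0.2734; 0.2734 0.4199]
step 2: x^-=[0.0587, -0.0259]  P^-=[0.8931 0.4824; 0.4824 0.6299]  H_jac=[0.9151 -0.4033]  S=[0.7442]  K=[0.8367; 0.2518]  nu=[1.2058]  x^+=[1.0676, 0.2778]  P^+=[0.3721 0.3256; 0.3256 0.5827]

K[1,0] = 0.2518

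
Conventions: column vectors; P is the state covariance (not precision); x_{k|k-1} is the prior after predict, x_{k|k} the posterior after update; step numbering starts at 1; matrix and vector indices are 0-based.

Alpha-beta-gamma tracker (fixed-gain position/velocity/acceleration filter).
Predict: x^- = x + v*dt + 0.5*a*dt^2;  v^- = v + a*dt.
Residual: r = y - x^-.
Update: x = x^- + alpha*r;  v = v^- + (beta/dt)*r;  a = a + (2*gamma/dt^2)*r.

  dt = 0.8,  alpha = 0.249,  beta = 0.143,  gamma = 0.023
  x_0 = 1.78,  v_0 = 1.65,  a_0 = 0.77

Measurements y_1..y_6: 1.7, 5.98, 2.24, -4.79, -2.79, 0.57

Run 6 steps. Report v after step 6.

step 1: x_pred=3.3464  r=-1.6464  x^+=2.9364  v^+=1.9717  a^+=0.6517
step 2: x_pred=4.7223  r=1.2577  x^+=5.0355  v^+=2.7178  a^+=0.7421
step 3: x_pred=7.4472  r=-5.2072  x^+=6.1506  v^+=2.3807  a^+=0.3678
step 4: x_pred=8.1729  r=-12.9629  x^+=4.9451  v^+=0.3578  a^+=-0.5639
step 5: x_pred=5.0509  r=-7.8409  x^+=3.0985  v^+=-1.4949  a^+=-1.1275
step 6: x_pred=1.5418  r=-0.9718  x^+=1.2998  v^+=-2.5706  a^+=-1.1973

v_post = -2.5706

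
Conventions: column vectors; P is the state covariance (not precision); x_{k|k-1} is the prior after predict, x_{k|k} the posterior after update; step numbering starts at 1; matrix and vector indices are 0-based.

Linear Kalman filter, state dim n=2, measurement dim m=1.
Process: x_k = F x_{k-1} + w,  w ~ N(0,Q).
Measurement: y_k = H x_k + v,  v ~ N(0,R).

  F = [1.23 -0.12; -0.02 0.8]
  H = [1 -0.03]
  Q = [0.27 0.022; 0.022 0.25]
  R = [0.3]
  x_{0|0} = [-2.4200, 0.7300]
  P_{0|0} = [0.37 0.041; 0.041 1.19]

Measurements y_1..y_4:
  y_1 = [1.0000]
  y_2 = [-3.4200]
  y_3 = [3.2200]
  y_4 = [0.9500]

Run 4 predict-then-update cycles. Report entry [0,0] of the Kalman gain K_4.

K[0,0] = 0.6593

step 1: x^-=[-3.0642, 0.6324]  P^-=[0.8348 -0.0609; -0.0609 1.0104]  S=[1.1394]  K=[0.7343; -0.0801]  nu=[4.0832]  x^+=[-0.0659, 0.3055]  P^+=[0.2205 0.0061; 0.0061 1.0031]
step 2: x^-=[-0.1178, 0.2457]  P^-=[0.6162 -0.0737; -0.0737 0.8919]  S=[0.9214]  K=[0.6711; -0.1091]  nu=[-3.2948]  x^+=[-2.3291, 0.6051]  P^+=[0.2012 -0.0063; -0.0063 0.8809]
step 3: x^-=[-2.9374, 0.5306]  P^-=[0.5889 -0.0737; -0.0737 0.8141]  S=[0.8940]  K=[0.6611; -0.1098]  nu=[6.1733]  x^+=[1.1441, -0.1471]  P^+=[0.1981 -0.0088; -0.0088 0.8033]
step 4: x^-=[1.4248, -0.1405]  P^-=[0.5838 -0.0687; -0.0687 0.7645]  S=[0.8887]  K=[0.6593; -0.1031]  nu=[-0.4791]  x^+=[1.1090, -0.0911]  P^+=[0.1975 -0.0083; -0.0083 0.7550]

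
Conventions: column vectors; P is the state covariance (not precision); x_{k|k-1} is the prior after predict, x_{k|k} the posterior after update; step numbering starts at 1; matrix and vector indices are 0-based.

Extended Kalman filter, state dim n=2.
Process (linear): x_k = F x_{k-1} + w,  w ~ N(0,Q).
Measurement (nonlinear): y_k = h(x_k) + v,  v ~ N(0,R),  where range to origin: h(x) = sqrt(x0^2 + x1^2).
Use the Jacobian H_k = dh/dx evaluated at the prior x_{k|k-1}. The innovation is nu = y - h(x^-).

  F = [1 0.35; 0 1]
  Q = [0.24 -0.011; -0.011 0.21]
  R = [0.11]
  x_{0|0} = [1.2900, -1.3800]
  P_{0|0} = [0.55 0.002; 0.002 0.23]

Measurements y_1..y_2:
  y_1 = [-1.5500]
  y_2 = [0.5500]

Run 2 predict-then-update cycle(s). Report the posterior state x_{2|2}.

step 1: x^-=[0.8070, -1.3800]  P^-=[0.8196 0.0715; 0.0715 0.4400]  H_jac=[0.5048 -0.8632]  S=[0.5844]  K=[0.6023; -0.5882]  nu=[-3.1486]  x^+=[-1.0895, 0.4719]  P^+=[0.6076 0.2785; 0.2785 0.2378]
step 2: x^-=[-0.9243, 0.4719]  P^-=[1.0717 0.3508; 0.3508 0.4478]  H_jac=[-0.8906 0.4547]  S=[0.7686]  K=[-1.0344; -0.1415]  nu=[-0.4878]  x^+=[-0.4197, 0.5410]  P^+=[0.2494 0.2383; 0.2383 0.4324]

x_post = [-0.4197, 0.5410]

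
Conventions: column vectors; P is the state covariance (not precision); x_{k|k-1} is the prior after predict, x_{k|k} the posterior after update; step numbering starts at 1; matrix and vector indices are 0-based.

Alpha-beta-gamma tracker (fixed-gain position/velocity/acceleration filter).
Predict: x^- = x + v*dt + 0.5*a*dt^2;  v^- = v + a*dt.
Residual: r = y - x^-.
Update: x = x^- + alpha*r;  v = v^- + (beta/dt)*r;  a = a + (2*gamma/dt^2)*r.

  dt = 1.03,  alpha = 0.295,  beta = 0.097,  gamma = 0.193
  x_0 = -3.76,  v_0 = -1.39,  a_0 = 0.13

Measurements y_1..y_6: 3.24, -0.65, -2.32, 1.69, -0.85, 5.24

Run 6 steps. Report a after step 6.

a_post = -7.7486

step 1: x_pred=-5.1227  r=8.3627  x^+=-2.6557  v^+=-0.4685  a^+=3.1727
step 2: x_pred=-1.4554  r=0.8054  x^+=-1.2178  v^+=2.8752  a^+=3.4657
step 3: x_pred=3.5821  r=-5.9021  x^+=1.8410  v^+=5.8891  a^+=1.3183
step 4: x_pred=8.6060  r=-6.9160  x^+=6.5658  v^+=6.5956  a^+=-1.1980
step 5: x_pred=12.7238  r=-13.5738  x^+=8.7195  v^+=4.0834  a^+=-6.1368
step 6: x_pred=9.6702  r=-4.4302  x^+=8.3633  v^+=-2.6547  a^+=-7.7486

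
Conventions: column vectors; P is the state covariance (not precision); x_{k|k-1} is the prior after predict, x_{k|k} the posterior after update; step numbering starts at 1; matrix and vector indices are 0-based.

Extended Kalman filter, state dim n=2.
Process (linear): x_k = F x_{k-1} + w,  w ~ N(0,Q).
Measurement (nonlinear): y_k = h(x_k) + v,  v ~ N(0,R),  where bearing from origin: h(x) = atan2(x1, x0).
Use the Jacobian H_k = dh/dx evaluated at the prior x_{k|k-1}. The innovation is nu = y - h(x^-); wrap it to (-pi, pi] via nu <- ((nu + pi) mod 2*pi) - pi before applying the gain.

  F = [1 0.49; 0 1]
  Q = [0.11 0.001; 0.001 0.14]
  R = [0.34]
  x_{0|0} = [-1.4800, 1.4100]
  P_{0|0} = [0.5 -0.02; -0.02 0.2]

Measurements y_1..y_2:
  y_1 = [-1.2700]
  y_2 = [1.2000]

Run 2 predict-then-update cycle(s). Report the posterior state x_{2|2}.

step 1: x^-=[-0.7891, 1.4100]  P^-=[0.6384 0.0790; 0.0790 0.3400]  H_jac=[-0.5401 -0.3022]  S=[0.5831]  K=[-0.6323; -0.2494]  nu=[2.9322]  x^+=[-2.6431, 0.6786]  P^+=[0.4053 -0.0130; -0.0130 0.3037]
step 2: x^-=[-2.3106, 0.6786]  P^-=[0.5755 0.1369; 0.1369 0.4437]  H_jac=[-0.1170 -0.3984]  S=[0.4311]  K=[-0.2827; -0.4473]  nu=[-1.6559]  x^+=[-1.8424, 1.4193]  P^+=[0.5411 0.0824; 0.0824 0.3575]

x_post = [-1.8424, 1.4193]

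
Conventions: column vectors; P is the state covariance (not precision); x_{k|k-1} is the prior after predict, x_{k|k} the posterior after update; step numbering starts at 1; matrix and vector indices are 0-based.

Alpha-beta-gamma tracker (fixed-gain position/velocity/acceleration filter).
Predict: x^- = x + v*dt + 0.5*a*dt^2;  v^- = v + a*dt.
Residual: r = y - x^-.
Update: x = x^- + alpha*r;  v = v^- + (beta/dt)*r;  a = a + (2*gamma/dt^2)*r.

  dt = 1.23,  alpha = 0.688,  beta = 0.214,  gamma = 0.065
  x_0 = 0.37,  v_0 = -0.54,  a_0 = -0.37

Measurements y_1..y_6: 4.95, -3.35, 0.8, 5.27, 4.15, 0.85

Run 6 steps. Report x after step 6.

step 1: x_pred=-0.5741  r=5.5241  x^+=3.2265  v^+=-0.0340  a^+=0.1047
step 2: x_pred=3.2638  r=-6.6138  x^+=-1.2865  v^+=-1.0560  a^+=-0.4636
step 3: x_pred=-2.9360  r=3.7360  x^+=-0.3656  v^+=-0.9762  a^+=-0.1426
step 4: x_pred=-1.6743  r=6.9443  x^+=3.1034  v^+=0.0566  a^+=0.4541
step 5: x_pred=3.5164  r=0.6336  x^+=3.9523  v^+=0.7253  a^+=0.5085
step 6: x_pred=5.2291  r=-4.3791  x^+=2.2163  v^+=0.5889  a^+=0.1322

x_post = 2.2163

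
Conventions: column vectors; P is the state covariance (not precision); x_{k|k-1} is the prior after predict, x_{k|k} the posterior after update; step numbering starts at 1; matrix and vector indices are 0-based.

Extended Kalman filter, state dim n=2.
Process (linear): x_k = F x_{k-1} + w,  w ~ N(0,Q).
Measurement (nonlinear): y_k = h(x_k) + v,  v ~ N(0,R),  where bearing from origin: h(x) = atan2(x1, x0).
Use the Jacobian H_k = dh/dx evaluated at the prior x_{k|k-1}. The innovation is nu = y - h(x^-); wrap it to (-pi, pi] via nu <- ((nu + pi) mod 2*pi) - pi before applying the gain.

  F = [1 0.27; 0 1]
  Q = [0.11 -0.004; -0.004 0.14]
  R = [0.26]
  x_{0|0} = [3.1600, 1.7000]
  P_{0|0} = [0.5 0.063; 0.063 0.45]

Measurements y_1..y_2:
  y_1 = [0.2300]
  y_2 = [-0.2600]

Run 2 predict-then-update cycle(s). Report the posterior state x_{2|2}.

step 1: x^-=[3.6190, 1.7000]  P^-=[0.6768 0.1805; 0.1805 0.5900]  H_jac=[-0.1063 0.2264]  S=[0.2892]  K=[-0.1076; 0.3955]  nu=[-0.2092]  x^+=[3.6415, 1.6173]  P^+=[0.6735 0.1928; 0.1928 0.5448]
step 2: x^-=[4.0782, 1.6173]  P^-=[0.9273 0.3359; 0.3359 0.6848]  H_jac=[-0.0840 0.2119]  S=[0.2853]  K=[-0.0237; 0.4096]  nu=[-0.6375]  x^+=[4.0932, 1.3562]  P^+=[0.9271 0.3387; 0.3387 0.6369]

x_post = [4.0932, 1.3562]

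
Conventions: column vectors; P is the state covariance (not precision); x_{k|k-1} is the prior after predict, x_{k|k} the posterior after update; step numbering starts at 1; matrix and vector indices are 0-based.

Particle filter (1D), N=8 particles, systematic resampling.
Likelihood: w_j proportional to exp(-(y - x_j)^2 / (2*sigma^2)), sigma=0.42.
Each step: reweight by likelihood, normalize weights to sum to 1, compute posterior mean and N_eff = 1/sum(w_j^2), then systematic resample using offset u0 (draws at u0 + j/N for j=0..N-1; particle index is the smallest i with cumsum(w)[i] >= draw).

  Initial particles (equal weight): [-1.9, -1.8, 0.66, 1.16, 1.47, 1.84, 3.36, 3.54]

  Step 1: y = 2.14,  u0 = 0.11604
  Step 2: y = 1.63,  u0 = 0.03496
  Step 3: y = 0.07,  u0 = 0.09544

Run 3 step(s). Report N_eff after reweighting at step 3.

N_eff = 3.3634

step 1: w=[0.0000, 0.0000, 0.0018, 0.0576, 0.2455, 0.6789, 0.0129, 0.0034]  mean=1.7333  Neff=1.9060  idx=[4, 4, 5, 5, 5, 5, 5, 6]
step 2: w=[0.1483, 0.1483, 0.1407, 0.1407, 0.1407, 0.1407, 0.1407, 0.0000]  mean=1.7303  Neff=6.9964  idx=[0, 1, 1, 2, 3, 4, 5, 6]
step 3: w=[0.3145, 0.3145, 0.3145, 0.0113, 0.0113, 0.0113, 0.0113, 0.0113]  mean=1.4909  Neff=3.3634  idx=[0, 0, 1, 1, 1, 2, 2, 5]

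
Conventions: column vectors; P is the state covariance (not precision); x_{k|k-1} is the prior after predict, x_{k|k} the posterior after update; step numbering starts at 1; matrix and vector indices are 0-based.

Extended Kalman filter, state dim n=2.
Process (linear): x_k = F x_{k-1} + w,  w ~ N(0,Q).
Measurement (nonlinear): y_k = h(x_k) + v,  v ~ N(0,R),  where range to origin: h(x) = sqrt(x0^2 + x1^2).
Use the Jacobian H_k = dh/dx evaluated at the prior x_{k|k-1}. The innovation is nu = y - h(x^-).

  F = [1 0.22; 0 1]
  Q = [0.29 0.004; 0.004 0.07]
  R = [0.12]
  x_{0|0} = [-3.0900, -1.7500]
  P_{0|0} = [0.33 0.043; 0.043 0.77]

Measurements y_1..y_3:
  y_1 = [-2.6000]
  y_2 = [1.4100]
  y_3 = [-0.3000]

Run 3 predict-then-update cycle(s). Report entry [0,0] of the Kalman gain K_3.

step 1: x^-=[-3.4750, -1.7500]  P^-=[0.6762 0.2164; 0.2164 0.8400]  H_jac=[-0.8931 -0.4498]  S=[1.0032]  K=[-0.6990; -0.5693]  nu=[-6.4908]  x^+=[1.0623, 1.9450]  P^+=[0.1860 -0.1828; -0.1828 0.5149]
step 2: x^-=[1.4902, 1.9450]  P^-=[0.4205 -0.0655; -0.0655 0.5849]  H_jac=[0.6082 0.7938]  S=[0.5808]  K=[0.3507; 0.7308]  nu=[-1.0403]  x^+=[1.1253, 1.1848]  P^+=[0.3490 -0.2144; -0.2144 0.2747]
step 3: x^-=[1.3860, 1.1848]  P^-=[0.5580 -0.1499; -0.1499 0.3447]  H_jac=[0.7601 0.6498]  S=[0.4398]  K=[0.7428; 0.2501]  nu=[-2.1234]  x^+=[-0.1913, 0.6537]  P^+=[0.3153 -0.2317; -0.2317 0.3172]

K[0,0] = 0.7428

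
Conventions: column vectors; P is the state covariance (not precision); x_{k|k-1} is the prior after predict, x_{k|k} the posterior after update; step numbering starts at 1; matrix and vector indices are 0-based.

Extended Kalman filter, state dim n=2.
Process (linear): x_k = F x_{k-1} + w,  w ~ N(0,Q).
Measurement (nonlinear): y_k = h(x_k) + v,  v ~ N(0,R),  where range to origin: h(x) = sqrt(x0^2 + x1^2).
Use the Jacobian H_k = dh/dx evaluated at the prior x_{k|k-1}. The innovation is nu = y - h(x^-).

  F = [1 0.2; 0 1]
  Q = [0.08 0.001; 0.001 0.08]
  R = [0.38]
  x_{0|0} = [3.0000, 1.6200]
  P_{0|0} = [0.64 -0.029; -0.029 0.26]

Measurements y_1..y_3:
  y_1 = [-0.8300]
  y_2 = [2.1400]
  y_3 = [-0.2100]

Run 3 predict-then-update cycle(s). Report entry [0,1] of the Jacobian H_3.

step 1: x^-=[3.3240, 1.6200]  P^-=[0.7188 0.0240; 0.0240 0.3400]  H_jac=[0.8989 0.4381]  S=[1.0450]  K=[0.6284; 0.1632]  nu=[-4.5278]  x^+=[0.4788, 0.8811]  P^+=[0.3062 -0.0832; -0.0832 0.3122]
step 2: x^-=[0.6551, 0.8811]  P^-=[0.3654 -0.0197; -0.0197 0.3922]  H_jac=[0.5966 0.8025]  S=[0.7438]  K=[0.2718; 0.4073]  nu=[1.0421]  x^+=[0.9383, 1.3056]  P^+=[0.3104 -0.1021; -0.1021 0.2688]
step 3: x^-=[1.1994, 1.3056]  P^-=[0.3604 -0.0473; -0.0473 0.3488]  H_jac=[0.6765 0.7364]  S=[0.6869]  K=[0.3042; 0.3273]  nu=[-1.9829]  x^+=[0.5963, 0.6566]  P^+=[0.2968 -0.1157; -0.1157 0.2752]

H_jac[0,1] = 0.7364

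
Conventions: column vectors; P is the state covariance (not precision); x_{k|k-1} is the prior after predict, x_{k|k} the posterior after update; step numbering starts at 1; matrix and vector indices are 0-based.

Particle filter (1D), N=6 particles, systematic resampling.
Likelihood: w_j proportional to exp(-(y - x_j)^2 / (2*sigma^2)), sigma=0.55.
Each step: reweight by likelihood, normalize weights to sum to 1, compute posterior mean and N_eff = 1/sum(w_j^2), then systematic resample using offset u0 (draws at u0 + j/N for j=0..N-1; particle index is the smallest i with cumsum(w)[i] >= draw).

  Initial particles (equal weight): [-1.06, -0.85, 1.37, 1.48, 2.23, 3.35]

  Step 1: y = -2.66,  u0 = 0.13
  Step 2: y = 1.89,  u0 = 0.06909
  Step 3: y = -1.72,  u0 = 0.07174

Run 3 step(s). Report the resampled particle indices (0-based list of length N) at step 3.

step 1: w=[0.7656, 0.2344, 0.0000, 0.0000, 0.0000, 0.0000]  mean=-1.0108  Neff=1.5598  idx=[0, 0, 0, 0, 1, 1]
step 2: w=[0.0543, 0.0543, 0.0543, 0.0543, 0.3914, 0.3914]  mean=-0.8956  Neff=3.1430  idx=[1, 4, 4, 4, 5, 5]
step 3: w=[0.2538, 0.1492, 0.1492, 0.1492, 0.1492, 0.1492]  mean=-0.9033  Neff=5.6889  idx=[0, 0, 2, 3, 4, 5]

resampled_idx = [0, 0, 2, 3, 4, 5]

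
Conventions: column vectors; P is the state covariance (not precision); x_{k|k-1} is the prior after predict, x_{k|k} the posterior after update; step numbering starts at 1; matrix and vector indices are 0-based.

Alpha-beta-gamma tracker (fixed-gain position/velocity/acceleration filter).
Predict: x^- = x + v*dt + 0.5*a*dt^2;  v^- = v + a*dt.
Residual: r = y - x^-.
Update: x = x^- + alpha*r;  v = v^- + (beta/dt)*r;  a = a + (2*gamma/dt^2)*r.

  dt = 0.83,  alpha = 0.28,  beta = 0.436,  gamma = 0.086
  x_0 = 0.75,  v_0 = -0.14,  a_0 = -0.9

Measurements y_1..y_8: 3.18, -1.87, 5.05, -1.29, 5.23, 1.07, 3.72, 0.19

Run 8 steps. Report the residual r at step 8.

step 1: x_pred=0.3238  r=2.8562  x^+=1.1235  v^+=0.6134  a^+=-0.1869
step 2: x_pred=1.5683  r=-3.4383  x^+=0.6055  v^+=-1.3479  a^+=-1.0453
step 3: x_pred=-0.8732  r=5.9232  x^+=0.7853  v^+=0.8960  a^+=0.4336
step 4: x_pred=1.6783  r=-2.9683  x^+=0.8472  v^+=-0.3034  a^+=-0.3075
step 5: x_pred=0.4894  r=4.7406  x^+=1.8168  v^+=1.9316  a^+=0.8760
step 6: x_pred=3.7217  r=-2.6517  x^+=2.9793  v^+=1.2657  a^+=0.2140
step 7: x_pred=4.1035  r=-0.3835  x^+=3.9961  v^+=1.2419  a^+=0.1182
step 8: x_pred=5.0676  r=-4.8776  x^+=3.7019  v^+=-1.2222  a^+=-1.0996

resid = -4.8776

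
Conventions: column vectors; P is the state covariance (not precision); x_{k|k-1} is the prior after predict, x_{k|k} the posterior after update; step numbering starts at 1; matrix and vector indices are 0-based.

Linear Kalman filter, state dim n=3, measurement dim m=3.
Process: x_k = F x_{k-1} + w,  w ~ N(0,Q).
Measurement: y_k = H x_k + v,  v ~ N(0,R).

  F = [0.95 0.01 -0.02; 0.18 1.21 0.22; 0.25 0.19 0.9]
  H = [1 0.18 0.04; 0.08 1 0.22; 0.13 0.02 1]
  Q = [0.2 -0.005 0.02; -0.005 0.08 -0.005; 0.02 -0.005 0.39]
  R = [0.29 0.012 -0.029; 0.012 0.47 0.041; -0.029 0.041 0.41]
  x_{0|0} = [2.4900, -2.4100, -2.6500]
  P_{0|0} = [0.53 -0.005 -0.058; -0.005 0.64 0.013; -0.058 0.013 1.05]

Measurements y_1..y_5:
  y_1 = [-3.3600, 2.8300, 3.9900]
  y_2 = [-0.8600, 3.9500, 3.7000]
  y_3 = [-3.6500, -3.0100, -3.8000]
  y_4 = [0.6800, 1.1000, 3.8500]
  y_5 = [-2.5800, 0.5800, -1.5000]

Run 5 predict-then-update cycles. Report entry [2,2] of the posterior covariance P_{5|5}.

step 1: x^-=[2.3944, -3.0509, -2.2204]  P^-=[0.6809 0.0708 0.0780; 0.0708 1.0852 0.3743; 0.0780 0.3743 1.2746]  S=[1.0452 0.3921 0.2636; 0.3921 1.8000 0.7440; 0.2636 0.7440 1.7322]  K=[0.6907 -0.0826 0.0273; 0.0328 0.6687 -0.0583; -0.0212 0.0756 0.7168]  nu=[-5.1164, 6.1778, 5.9601]  x^+=[-1.4870, 0.5652, 2.6272]  P^+=[0.2068 -0.0375 -0.0383; -0.0375 0.3150 0.0012; -0.0383 0.0012 0.3026]
step 2: x^-=[-1.4595, 0.9942, 2.1001]  P^-=[0.3875 -0.0183 0.0248; -0.0183 0.5438 0.1170; 0.0248 0.1170 0.6389]  S=[0.6933 0.1428 0.0942; 0.1428 1.0967 0.3143; 0.0942 0.3143 1.0668]  K=[0.5643 -0.0685 0.0405; 0.0184 0.5269 -0.0392; 0.0097 0.0683 0.5832]  nu=[0.3366, 2.6106, 1.7697]  x^+=[-1.3768, 2.3064, 3.3137]  P^+=[0.1684 -0.0320 -0.0238; -0.0320 0.2479 0.0042; -0.0238 0.0042 0.2446]
step 3: x^-=[-1.3511, 3.2720, 3.0764]  P^-=[0.3524 -0.0161 0.0300; -0.0161 0.4466 0.0968; 0.0300 0.0968 0.5953]  S=[0.6558 0.1239 0.0892; 0.1239 0.9888 0.2829; 0.0892 0.2829 1.0230]  K=[0.5404 -0.0613 0.0436; 0.0179 0.4791 -0.0327; 0.0186 0.0682 0.5671]  nu=[-3.0109, -6.8507, -6.7662]  x^+=[-2.8534, 0.1577, -1.2840]  P^+=[0.1607 -0.0289 -0.0206; -0.0289 0.2253 0.0049; -0.0206 0.0049 0.2374]
step 4: x^-=[-2.6834, -0.6053, -1.8390]  P^-=[0.3454 -0.0134 0.0315; -0.0134 0.4149 0.0924; 0.0315 0.0924 0.5901]  S=[0.6488 0.1203 0.0888; 0.1203 0.9553 0.2772; 0.0888 0.2772 1.0179]  K=[0.5353 -0.0580 0.0439; 0.0188 0.4608 -0.0299; 0.0205 0.0687 0.5650]  nu=[3.5459, 2.3245, 6.0499]  x^+=[-0.6543, 0.3517, 1.8121]  P^+=[0.1590 -0.0274 -0.0200; -0.0274 0.2166 0.0053; -0.0200 0.0053 0.2364]
step 5: x^-=[-0.6544, 0.7064, 1.5341]  P^-=[0.3439 -0.0119 0.0319; -0.0119 0.4030 0.0912; 0.0319 0.0912 0.5894]  S=[0.6474 0.1195 0.0888; 0.1195 0.9431 0.2758; 0.0888 0.2758 1.0173]  K=[0.5342 -0.0566 0.0438; 0.0194 0.4535 -0.0286; 0.0209 0.0691 0.5647]  nu=[-2.1142, -0.4115, -2.9632]  x^+=[-1.8902, 0.5634, -0.2119]  P^+=[0.1586 -0.0267 -0.0199; -0.0267 0.2131 0.0055; -0.0199 0.0055 0.2362]

P_post[2,2] = 0.2362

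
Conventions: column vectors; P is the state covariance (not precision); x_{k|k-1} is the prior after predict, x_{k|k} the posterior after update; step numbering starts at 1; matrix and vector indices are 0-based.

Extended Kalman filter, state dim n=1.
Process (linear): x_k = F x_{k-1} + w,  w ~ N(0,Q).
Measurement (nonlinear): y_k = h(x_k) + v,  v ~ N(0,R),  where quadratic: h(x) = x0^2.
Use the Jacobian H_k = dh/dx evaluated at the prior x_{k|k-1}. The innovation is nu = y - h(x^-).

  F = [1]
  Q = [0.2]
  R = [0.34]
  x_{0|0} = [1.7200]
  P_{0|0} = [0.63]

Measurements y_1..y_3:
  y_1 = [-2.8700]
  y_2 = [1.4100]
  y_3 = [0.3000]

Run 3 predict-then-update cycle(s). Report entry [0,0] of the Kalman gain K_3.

K[0,0] = 0.4587

step 1: x^-=[1.7200]  P^-=[0.8300]  H_jac=[3.4400]  S=[10.1619]  K=[0.2810]  nu=[-5.8284]  x^+=[0.0824]  P^+=[0.0278]
step 2: x^-=[0.0824]  P^-=[0.2278]  H_jac=[0.1648]  S=[0.3462]  K=[0.1084]  nu=[1.4032]  x^+=[0.2345]  P^+=[0.2237]
step 3: x^-=[0.2345]  P^-=[0.4237]  H_jac=[0.4690]  S=[0.4332]  K=[0.4587]  nu=[0.2450]  x^+=[0.3469]  P^+=[0.3325]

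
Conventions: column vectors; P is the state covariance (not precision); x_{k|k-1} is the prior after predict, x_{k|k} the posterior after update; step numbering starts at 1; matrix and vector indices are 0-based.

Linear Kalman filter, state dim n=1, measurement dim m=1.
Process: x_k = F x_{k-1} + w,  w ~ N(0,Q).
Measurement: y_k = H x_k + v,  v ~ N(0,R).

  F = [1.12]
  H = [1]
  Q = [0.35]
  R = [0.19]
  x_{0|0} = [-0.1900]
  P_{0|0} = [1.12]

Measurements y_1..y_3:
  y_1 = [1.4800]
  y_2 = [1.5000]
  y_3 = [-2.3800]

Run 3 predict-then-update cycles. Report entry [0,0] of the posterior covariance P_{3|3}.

P_post[0,0] = 0.1397

step 1: x^-=[-0.2128]  P^-=[1.7549]  S=[1.9449]  K=[0.9023]  nu=[1.6928]  x^+=[1.3146]  P^+=[0.1714]
step 2: x^-=[1.4724]  P^-=[0.5651]  S=[0.7551]  K=[0.7484]  nu=[0.0276]  x^+=[1.4931]  P^+=[0.1422]
step 3: x^-=[1.6722]  P^-=[0.5284]  S=[0.7184]  K=[0.7355]  nu=[-4.0522]  x^+=[-1.3082]  P^+=[0.1397]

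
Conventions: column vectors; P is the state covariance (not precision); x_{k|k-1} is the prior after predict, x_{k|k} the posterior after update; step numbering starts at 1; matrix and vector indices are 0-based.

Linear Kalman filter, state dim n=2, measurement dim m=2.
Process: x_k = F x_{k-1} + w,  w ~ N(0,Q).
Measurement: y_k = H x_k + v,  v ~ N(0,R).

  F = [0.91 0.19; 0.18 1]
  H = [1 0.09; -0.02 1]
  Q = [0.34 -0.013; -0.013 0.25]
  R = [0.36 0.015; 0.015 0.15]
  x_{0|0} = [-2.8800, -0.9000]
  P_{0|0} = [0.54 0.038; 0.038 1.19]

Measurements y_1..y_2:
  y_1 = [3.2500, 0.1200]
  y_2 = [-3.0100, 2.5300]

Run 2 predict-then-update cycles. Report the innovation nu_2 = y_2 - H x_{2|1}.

innov = [-4.3797, 2.1446]

step 1: x^-=[-2.7918, -1.4184]  P^-=[0.8433 0.3374; 0.3374 1.4712]  S=[1.2759 0.4674; 0.4674 1.6080]  K=[0.6846 0.0004; 0.0388 0.8994]  nu=[6.1695, 1.4826]  x^+=[1.4322, 0.1543]  P^+=[0.2451 0.0152; 0.0152 0.1358]
step 2: x^-=[1.3326, 0.4121]  P^-=[0.5531 0.0673; 0.0673 0.3992]  S=[0.9285 0.1071; 0.1071 0.5468]  K=[0.6040 -0.0154; 0.0279 0.7222]  nu=[-4.3797, 2.1446]  x^+=[-1.3459, 1.8387]  P^+=[0.2162 0.0111; 0.0111 0.1090]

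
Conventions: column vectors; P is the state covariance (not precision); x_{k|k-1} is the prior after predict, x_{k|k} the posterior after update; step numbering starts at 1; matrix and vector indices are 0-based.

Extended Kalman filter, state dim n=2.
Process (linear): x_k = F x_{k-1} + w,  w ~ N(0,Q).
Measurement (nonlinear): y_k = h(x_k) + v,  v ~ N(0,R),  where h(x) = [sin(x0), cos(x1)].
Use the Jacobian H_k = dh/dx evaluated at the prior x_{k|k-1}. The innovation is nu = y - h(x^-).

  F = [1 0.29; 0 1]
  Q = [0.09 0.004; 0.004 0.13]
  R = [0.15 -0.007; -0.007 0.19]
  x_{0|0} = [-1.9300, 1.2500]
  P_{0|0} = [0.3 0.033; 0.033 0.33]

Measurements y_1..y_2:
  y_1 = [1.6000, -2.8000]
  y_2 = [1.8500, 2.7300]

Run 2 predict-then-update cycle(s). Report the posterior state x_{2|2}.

step 1: x^-=[-1.5675, 1.2500]  P^-=[0.4369 0.1327; 0.1327 0.4600]  H_jac=[0.0033 0.0000; 0.0000 -0.9490]  S=[0.1500 -0.0074; -0.0074 0.6043]  K=[-0.0007 -0.2084; -0.0328 -0.7228]  nu=[2.6000, -3.1153]  x^+=[-0.9201, 3.4165]  P^+=[0.4106 0.0417; 0.0417 0.1445]
step 2: x^-=[0.0707, 3.4165]  P^-=[0.5370 0.0876; 0.0876 0.2745]  H_jac=[0.9975 0.0000; 0.0000 0.2715]  S=[0.6843 0.0167; 0.0167 0.2102]  K=[0.7815 0.0510; 0.1193 0.3449]  nu=[1.7793, 3.6924]  x^+=[1.6495, 4.9025]  P^+=[0.1172 0.0155; 0.0155 0.2383]

x_post = [1.6495, 4.9025]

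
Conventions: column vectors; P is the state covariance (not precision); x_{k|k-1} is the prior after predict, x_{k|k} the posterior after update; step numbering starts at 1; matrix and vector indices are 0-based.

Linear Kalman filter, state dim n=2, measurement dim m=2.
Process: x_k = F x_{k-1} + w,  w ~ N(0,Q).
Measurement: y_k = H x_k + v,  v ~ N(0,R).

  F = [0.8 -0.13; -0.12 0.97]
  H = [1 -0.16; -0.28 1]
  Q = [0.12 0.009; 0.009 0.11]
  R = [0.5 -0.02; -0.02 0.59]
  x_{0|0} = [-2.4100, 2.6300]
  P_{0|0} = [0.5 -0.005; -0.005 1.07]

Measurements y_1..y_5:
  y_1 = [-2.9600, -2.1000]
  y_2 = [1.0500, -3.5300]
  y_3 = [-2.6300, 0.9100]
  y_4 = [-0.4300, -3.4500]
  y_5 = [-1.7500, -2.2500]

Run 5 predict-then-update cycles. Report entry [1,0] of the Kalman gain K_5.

K[1,0] = -0.0271

step 1: x^-=[-2.2699, 2.8403]  P^-=[0.4591 -0.1779; -0.1779 1.1251]  S=[1.0448 -0.5144; -0.5144 1.8507]  K=[0.4462 -0.0416; -0.0347 0.6252]  nu=[-0.2357, -5.5759]  x^+=[-2.1434, -0.6375]  P^+=[0.2288 0.0306; 0.0306 0.3781]
step 2: x^-=[-1.6318, -0.3612]  P^-=[0.2665 -0.0364; -0.0364 0.4620]  S=[0.7899 -0.2066; -0.2066 1.0932]  K=[0.3347 -0.0383; -0.0281 0.4266]  nu=[2.6240, -3.6257]  x^+=[-0.6147, -1.9816]  P^+=[0.1711 0.0186; 0.0186 0.2574]
step 3: x^-=[-0.2341, -1.8484]  P^-=[0.2300 -0.0252; -0.0252 0.3504]  S=[0.7470 -0.1667; -0.1667 0.9725]  K=[0.3043 -0.0399; -0.0278 0.3628]  nu=[-2.6916, 2.6928]  x^+=[-1.1608, -0.7968]  P^+=[0.1552 0.0138; 0.0138 0.2185]
step 4: x^-=[-0.8250, -0.6336]  P^-=[0.2201 -0.0225; -0.0225 0.3146]  S=[0.7354 -0.1555; -0.1555 0.9344]  K=[0.2956 -0.0409; -0.0274 0.3388]  nu=[0.2937, -3.0474]  x^+=[-0.6137, -1.6742]  P^+=[0.1506 0.0121; 0.0121 0.2039]
step 5: x^-=[-0.2733, -1.5503]  P^-=[0.2173 -0.0216; -0.0216 0.3011]  S=[0.7319 -0.1515; -0.1515 0.9202]  K=[0.2930 -0.0413; -0.0271 0.3293]  nu=[-1.7247, -0.7762]  x^+=[-0.7467, -1.7592]  P^+=[0.1492 0.0116; 0.0116 0.1981]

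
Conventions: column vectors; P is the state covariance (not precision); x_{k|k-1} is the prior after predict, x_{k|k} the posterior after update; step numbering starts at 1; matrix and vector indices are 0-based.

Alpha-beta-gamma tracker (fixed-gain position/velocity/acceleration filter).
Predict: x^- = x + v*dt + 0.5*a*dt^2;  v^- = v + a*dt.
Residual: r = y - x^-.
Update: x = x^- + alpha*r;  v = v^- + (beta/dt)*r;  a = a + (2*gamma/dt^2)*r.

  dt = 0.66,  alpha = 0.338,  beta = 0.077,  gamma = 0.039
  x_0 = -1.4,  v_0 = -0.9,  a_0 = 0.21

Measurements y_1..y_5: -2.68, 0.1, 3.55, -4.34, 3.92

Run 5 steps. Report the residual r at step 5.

step 1: x_pred=-1.9483  r=-0.7317  x^+=-2.1956  v^+=-0.8468  a^+=0.0790
step 2: x_pred=-2.7373  r=2.8373  x^+=-1.7783  v^+=-0.4636  a^+=0.5870
step 3: x_pred=-1.9564  r=5.5064  x^+=-0.0952  v^+=0.5662  a^+=1.5730
step 4: x_pred=0.6211  r=-4.9611  x^+=-1.0558  v^+=1.0256  a^+=0.6847
step 5: x_pred=-0.2297  r=4.1497  x^+=1.1729  v^+=1.9616  a^+=1.4277

resid = 4.1497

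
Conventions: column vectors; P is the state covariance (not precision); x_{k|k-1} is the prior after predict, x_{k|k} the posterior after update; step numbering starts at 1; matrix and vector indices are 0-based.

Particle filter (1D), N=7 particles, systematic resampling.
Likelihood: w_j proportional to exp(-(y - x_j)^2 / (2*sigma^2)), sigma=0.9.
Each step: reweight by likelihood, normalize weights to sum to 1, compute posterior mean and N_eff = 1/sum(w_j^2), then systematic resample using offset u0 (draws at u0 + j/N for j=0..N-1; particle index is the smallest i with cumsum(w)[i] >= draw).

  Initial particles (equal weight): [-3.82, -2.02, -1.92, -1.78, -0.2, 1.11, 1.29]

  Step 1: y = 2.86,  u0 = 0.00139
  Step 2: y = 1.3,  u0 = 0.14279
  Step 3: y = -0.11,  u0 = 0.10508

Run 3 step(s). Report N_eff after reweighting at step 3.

N_eff = 6.8669

step 1: w=[0.0000, 0.0000, 0.0000, 0.0000, 0.0083, 0.4054, 0.5863]  mean=1.2046  Neff=1.9679  idx=[4, 5, 5, 6, 6, 6, 6]
step 2: w=[0.0402, 0.1576, 0.1576, 0.1611, 0.1611, 0.1611, 0.1611]  mean=1.1734  Neff=6.4445  idx=[1, 2, 3, 4, 5, 6, 6]
step 3: w=[0.1743, 0.1743, 0.1303, 0.1303, 0.1303, 0.1303, 0.1303]  mean=1.2273  Neff=6.8669  idx=[0, 1, 2, 3, 4, 5, 6]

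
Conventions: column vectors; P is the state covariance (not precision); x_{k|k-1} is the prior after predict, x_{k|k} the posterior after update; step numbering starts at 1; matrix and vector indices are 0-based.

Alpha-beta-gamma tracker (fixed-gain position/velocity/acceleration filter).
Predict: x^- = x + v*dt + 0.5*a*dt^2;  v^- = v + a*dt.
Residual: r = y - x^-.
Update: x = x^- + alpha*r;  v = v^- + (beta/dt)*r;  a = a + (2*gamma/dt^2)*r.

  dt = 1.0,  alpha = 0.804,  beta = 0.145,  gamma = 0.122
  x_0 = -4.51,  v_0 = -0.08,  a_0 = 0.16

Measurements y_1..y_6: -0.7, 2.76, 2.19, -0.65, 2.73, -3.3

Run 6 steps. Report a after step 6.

a_post = -3.0978

step 1: x_pred=-4.5100  r=3.8100  x^+=-1.4468  v^+=0.6324  a^+=1.0896
step 2: x_pred=-0.2695  r=3.0295  x^+=2.1662  v^+=2.1614  a^+=1.8288
step 3: x_pred=5.2420  r=-3.0520  x^+=2.7882  v^+=3.5477  a^+=1.0841
step 4: x_pred=6.8779  r=-7.5279  x^+=0.8255  v^+=3.5403  a^+=-0.7527
step 5: x_pred=3.9894  r=-1.2594  x^+=2.9768  v^+=2.6050  a^+=-1.0600
step 6: x_pred=5.0518  r=-8.3518  x^+=-1.6630  v^+=0.3340  a^+=-3.0978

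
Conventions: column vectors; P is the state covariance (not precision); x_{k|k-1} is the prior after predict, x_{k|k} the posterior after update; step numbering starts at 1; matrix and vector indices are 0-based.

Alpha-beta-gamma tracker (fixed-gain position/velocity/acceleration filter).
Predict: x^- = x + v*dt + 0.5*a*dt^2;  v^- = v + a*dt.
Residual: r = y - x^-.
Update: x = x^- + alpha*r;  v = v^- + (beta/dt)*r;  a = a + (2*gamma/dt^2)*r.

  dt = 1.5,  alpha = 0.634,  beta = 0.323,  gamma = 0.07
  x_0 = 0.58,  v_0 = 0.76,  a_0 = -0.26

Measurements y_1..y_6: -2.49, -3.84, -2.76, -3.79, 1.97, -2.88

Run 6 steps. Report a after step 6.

a_post = 0.2780

step 1: x_pred=1.4275  r=-3.9175  x^+=-1.0562  v^+=-0.4736  a^+=-0.5038
step 2: x_pred=-2.3333  r=-1.5067  x^+=-3.2885  v^+=-1.5537  a^+=-0.5975
step 3: x_pred=-6.2912  r=3.5312  x^+=-4.0524  v^+=-1.6895  a^+=-0.3778
step 4: x_pred=-7.0117  r=3.2217  x^+=-4.9691  v^+=-1.5625  a^+=-0.1773
step 5: x_pred=-7.5123  r=9.4823  x^+=-1.5005  v^+=0.2134  a^+=0.4127
step 6: x_pred=-0.7161  r=-2.1639  x^+=-2.0880  v^+=0.3665  a^+=0.2780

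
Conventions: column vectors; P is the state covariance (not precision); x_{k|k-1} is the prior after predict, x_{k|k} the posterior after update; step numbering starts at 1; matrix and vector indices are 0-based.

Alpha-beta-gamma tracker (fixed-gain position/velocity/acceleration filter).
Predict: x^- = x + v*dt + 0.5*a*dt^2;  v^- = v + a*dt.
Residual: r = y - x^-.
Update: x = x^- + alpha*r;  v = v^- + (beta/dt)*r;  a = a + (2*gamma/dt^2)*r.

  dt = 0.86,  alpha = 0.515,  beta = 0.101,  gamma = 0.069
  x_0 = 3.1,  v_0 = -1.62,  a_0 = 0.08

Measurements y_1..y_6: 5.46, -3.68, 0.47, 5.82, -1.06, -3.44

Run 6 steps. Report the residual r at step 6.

step 1: x_pred=1.7364  r=3.7236  x^+=3.6540  v^+=-1.1139  a^+=0.7748
step 2: x_pred=2.9826  r=-6.6626  x^+=-0.4486  v^+=-1.2301  a^+=-0.4684
step 3: x_pred=-1.6797  r=2.1497  x^+=-0.5726  v^+=-1.3804  a^+=-0.0673
step 4: x_pred=-1.7846  r=7.6046  x^+=2.1318  v^+=-0.5452  a^+=1.3516
step 5: x_pred=2.1628  r=-3.2228  x^+=0.5030  v^+=0.2388  a^+=0.7503
step 6: x_pred=0.9859  r=-4.4259  x^+=-1.2935  v^+=0.3643  a^+=-0.0755

resid = -4.4259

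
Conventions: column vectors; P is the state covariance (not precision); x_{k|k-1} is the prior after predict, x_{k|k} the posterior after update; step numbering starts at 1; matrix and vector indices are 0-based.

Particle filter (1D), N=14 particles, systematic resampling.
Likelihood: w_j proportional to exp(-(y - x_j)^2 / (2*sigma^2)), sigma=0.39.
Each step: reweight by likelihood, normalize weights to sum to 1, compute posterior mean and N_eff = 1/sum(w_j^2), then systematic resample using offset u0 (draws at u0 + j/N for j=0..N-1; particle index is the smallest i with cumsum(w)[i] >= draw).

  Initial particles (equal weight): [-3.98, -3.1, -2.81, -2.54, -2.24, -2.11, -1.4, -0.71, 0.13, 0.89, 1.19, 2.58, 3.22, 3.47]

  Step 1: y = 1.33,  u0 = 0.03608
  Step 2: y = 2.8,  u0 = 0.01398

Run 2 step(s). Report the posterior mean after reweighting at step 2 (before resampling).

post_mean = 1.1849

step 1: w=[0.0000, 0.0000, 0.0000, 0.0000, 0.0000, 0.0000, 0.0000, 0.0000, 0.0059, 0.3572, 0.6329, 0.0040, 0.0000, 0.0000]  mean=1.0821  Neff=1.8933  idx=[9, 9, 9, 9, 9, 10, 10, 10, 10, 10, 10, 10, 10, 10]
step 2: w=[0.0034, 0.0034, 0.0034, 0.0034, 0.0034, 0.1092, 0.1092, 0.1092, 0.1092, 0.1092, 0.1092, 0.1092, 0.1092, 0.1092]  mean=1.1849  Neff=9.3084  idx=[4, 5, 6, 6, 7, 8, 8, 9, 10, 10, 11, 12, 12, 13]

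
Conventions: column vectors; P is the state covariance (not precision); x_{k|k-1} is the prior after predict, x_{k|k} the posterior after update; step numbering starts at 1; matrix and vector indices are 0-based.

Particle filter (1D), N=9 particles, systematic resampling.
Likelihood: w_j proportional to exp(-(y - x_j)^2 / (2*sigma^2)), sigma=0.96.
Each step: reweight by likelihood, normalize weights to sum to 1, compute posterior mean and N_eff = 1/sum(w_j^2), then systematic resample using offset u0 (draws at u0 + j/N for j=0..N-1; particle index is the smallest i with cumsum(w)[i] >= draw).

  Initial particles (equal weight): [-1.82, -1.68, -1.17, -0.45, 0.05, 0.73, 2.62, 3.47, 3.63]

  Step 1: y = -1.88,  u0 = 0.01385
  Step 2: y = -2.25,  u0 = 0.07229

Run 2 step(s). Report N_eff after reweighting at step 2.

step 1: w=[0.3095, 0.3035, 0.2359, 0.1023, 0.0411, 0.0077, 0.0000, 0.0000, 0.0000]  mean=-1.3875  Neff=3.9097  idx=[0, 0, 0, 1, 1, 1, 2, 2, 3]
step 2: w=[0.1399, 0.1399, 0.1399, 0.1297, 0.1297, 0.1297, 0.0822, 0.0822, 0.0267]  mean=-1.6222  Neff=8.1005  idx=[0, 1, 2, 2, 3, 4, 5, 6, 7]

N_eff = 8.1005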